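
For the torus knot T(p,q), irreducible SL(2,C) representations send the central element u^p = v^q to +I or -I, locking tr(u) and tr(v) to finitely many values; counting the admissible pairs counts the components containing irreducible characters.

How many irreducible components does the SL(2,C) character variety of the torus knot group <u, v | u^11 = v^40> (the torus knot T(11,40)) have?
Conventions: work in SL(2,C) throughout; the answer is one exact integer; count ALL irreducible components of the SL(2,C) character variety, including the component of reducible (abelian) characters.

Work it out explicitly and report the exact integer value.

For T(11,40): irreducibility forces the central element u^11 = v^40 to one of +I, -I.
On an irreducible component, tr(u) is locked at 2*cos(pi*alpha/11) for some alpha in 1..10, and tr(v) at 2*cos(pi*beta/40) for some beta in 1..39.
The two central values (-1)^alpha I and (-1)^beta I must be the same matrix, so alpha and beta share a parity.
count pairs: odd alpha (5 choices) x odd beta (20), plus even alpha (5) x even beta (19): 5*20 + 5*19 = 195.
components with irreducible characters: 195; plus the single component of reducible (abelian) characters: total 196.

196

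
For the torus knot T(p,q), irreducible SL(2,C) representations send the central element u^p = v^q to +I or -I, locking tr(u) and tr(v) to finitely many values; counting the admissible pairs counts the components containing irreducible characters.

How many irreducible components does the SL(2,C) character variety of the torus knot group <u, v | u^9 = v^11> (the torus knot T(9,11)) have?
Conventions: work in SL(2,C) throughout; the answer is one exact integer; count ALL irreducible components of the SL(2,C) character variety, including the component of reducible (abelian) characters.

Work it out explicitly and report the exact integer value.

For T(9,11): irreducibility forces the central element u^9 = v^11 to one of +I, -I.
On an irreducible component, tr(u) is locked at 2*cos(pi*alpha/9) for some alpha in 1..8, and tr(v) at 2*cos(pi*beta/11) for some beta in 1..10.
The two central values (-1)^alpha I and (-1)^beta I must be the same matrix, so alpha and beta share a parity.
Enumerate parity-matched pairs: 4*5 odd-odd plus 4*5 even-even gives 40.
Total: 40 irreducible-character components + 1 reducible (abelian) component = 41.

41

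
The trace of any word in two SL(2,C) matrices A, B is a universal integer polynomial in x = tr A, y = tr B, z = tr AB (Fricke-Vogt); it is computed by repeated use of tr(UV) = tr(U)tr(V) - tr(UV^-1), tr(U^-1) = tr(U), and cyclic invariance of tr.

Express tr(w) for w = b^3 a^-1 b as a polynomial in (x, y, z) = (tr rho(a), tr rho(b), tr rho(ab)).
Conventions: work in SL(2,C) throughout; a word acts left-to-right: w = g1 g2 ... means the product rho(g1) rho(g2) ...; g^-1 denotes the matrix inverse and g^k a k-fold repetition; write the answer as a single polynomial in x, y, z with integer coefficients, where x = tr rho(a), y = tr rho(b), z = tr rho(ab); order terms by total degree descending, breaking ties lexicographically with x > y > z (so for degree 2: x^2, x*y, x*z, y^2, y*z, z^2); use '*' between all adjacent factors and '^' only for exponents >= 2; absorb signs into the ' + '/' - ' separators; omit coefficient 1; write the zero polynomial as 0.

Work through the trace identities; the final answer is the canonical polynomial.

x*y^4 - y^3*z - 3*x*y^2 + 2*y*z + x

trace(b^2) = trace(b) trace(b) - trace(1) = y^2 - 2
trace(b^3) = trace(b) trace(b^2) - trace(b) = y^3 - 3*y
so trace(b^4) = trace(b) trace(b^3) - trace(b^2) = y^4 - 4*y^2 + 2
trace(b a b) = trace(b) trace(a b) - trace(a) = y*z - x
trace(b a b^2) = trace(b) trace(b a b) - trace(b a) = y^2*z - x*y - z
trace(b^4 a) = trace(b) trace(b a b^2) - trace(b a b) = y^3*z - x*y^2 - 2*y*z + x
trace(b^3 a^-1 b) = trace(b^4) trace(a) - trace(b^4 a) = x*y^4 - y^3*z - 3*x*y^2 + 2*y*z + x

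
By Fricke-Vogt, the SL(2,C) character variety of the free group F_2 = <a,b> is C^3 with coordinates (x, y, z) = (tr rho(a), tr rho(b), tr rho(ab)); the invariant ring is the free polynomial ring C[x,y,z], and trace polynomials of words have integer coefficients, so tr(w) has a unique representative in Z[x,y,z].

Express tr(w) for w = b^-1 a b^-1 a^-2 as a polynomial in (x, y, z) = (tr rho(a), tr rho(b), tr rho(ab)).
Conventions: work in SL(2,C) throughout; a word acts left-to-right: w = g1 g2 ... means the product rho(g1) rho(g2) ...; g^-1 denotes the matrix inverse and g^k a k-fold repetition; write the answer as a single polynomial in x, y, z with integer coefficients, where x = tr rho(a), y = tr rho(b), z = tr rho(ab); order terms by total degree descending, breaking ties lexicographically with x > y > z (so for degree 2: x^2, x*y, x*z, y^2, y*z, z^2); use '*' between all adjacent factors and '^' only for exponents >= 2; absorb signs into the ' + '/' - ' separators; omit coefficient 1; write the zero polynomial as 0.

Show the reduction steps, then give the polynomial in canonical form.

tr(b^-1) = tr(b) = y
tr(b a b) = tr(b) * tr(a b) - tr(a) = y*z - x
tr(b a b a) = tr(a b) * tr(a b) - tr(1)   [split at repeated a] = z^2 - 2
tr(a^-1 b a b) = tr(b a b) * tr(a) - tr(b a b a) = x*y*z - x^2 - z^2 + 2
tr(a b^-1 a^-1 b) = tr(a^-1 b a) * tr(b) - tr(a^-1 b a b) = -x*y*z + x^2 + y^2 + z^2 - 2
tr(b^-1 a b^-1 a^-1) = tr(a b^-1 a^-1) * tr(b) - tr(a b^-1 a^-1 b) = x*y*z - x^2 - z^2 + 2
tr(b^-1 a) = tr(a) * tr(b) - tr(a b) = x*y - z
tr(b^-1 a b^-1) = tr(b^-1 a) * tr(b) - tr(b^-1 a b) = x*y^2 - y*z - x
tr(b^-1 a b^-1 a^-2) = tr(b^-1 a b^-1 a^-1) * tr(a) - tr(b^-1 a b^-1) = x^2*y*z - x^3 - x*y^2 - x*z^2 + y*z + 3*x

x^2*y*z - x^3 - x*y^2 - x*z^2 + y*z + 3*x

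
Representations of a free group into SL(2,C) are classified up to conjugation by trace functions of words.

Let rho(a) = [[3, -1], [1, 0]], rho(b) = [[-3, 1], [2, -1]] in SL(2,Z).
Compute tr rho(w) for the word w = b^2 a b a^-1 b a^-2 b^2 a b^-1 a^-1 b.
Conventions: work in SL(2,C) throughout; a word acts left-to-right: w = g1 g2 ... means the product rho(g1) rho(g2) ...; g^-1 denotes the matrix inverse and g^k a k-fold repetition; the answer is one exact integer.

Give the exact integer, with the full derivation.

-83

rho(b) = [[-3, 1], [2, -1]]
... * rho(b) = [[-3, 1], [2, -1]]  ->  [[11, -4], [-8, 3]]
... * rho(a) = [[3, -1], [1, 0]]  ->  [[29, -11], [-21, 8]]
... * rho(b) = [[-3, 1], [2, -1]]  ->  [[-109, 40], [79, -29]]
... * rho(a^-1) = [[0, 1], [-1, 3]]  ->  [[-40, 11], [29, -8]]
... * rho(b) = [[-3, 1], [2, -1]]  ->  [[142, -51], [-103, 37]]
... * rho(a^-1) = [[0, 1], [-1, 3]]  ->  [[51, -11], [-37, 8]]
... * rho(a^-1) = [[0, 1], [-1, 3]]  ->  [[11, 18], [-8, -13]]
... * rho(b) = [[-3, 1], [2, -1]]  ->  [[3, -7], [-2, 5]]
... * rho(b) = [[-3, 1], [2, -1]]  ->  [[-23, 10], [16, -7]]
... * rho(a) = [[3, -1], [1, 0]]  ->  [[-59, 23], [41, -16]]
... * rho(b^-1) = [[-1, -1], [-2, -3]]  ->  [[13, -10], [-9, 7]]
... * rho(a^-1) = [[0, 1], [-1, 3]]  ->  [[10, -17], [-7, 12]]
... * rho(b) = [[-3, 1], [2, -1]]  ->  [[-64, 27], [45, -19]]
tr = -64 + -19 = -83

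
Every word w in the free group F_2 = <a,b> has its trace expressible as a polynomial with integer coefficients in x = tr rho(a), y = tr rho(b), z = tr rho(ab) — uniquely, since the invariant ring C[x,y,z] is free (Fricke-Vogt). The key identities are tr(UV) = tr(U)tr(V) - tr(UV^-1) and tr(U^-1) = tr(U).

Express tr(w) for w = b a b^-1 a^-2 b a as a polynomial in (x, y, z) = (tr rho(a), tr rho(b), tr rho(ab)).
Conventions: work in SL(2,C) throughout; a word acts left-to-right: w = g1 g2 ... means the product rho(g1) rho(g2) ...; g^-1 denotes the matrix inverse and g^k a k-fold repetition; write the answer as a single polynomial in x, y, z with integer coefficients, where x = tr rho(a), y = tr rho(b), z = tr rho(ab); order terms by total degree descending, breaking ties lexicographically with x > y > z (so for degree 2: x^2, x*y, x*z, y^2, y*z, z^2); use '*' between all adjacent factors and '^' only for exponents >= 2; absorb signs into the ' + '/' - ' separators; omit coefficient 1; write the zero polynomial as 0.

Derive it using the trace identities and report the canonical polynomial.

-x^2*y*z^2 + x^3*z + x*y^2*z + x*z^3 - 4*x*z + y

and tr(b a b) = tr(b) tr(a b) - tr(a)   [square of b] = y*z - x
and tr(a b a b) = tr(a b) tr(a b) - tr(1)   [split at a repeated a] = z^2 - 2
tr(a b a) = tr(a) tr(b a) - tr(b)   [square of a] = x*z - y
and tr(b a b a b) = tr(b) tr(a b a b) - tr(a b a)   [square of b] = y*z^2 - x*z - y
tr(b a b a b a) = tr(a b) tr(a b a b) - tr(a^-1 b^-1)   [split at a repeated a] = z^3 - 3*z
tr(a^-1 b a b a b) = tr(b a b a b) tr(a) - tr(b a b a b a)   [inverse elimination on a] = x*y*z^2 - x^2*z - z^3 - x*y + 3*z
tr(b a b a b^-1 a^-1) = tr(a^-1 b a b a) tr(b) - tr(a^-1 b a b a b)   [inverse elimination on b] = -x*y*z^2 + x^2*z + y^2*z + z^3 - 3*z
tr(b a b^-1 a^-2 b a) = tr(b a b a b^-1 a^-1) tr(a) - tr(b a b a b^-1)   [inverse elimination on a] = -x^2*y*z^2 + x^3*z + x*y^2*z + x*z^3 - 4*x*z + y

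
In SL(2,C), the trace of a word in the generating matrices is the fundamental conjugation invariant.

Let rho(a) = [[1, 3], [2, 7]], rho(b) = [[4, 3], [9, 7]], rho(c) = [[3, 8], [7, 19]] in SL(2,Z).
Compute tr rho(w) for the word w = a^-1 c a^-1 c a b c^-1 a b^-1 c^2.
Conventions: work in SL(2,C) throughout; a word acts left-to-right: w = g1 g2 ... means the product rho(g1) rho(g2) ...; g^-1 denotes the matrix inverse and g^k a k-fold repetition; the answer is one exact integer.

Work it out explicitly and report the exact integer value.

rho(a^-1) = [[7, -3], [-2, 1]]
... * rho(c) = [[3, 8], [7, 19]]  ->  [[0, -1], [1, 3]]
... * rho(a^-1) = [[7, -3], [-2, 1]]  ->  [[2, -1], [1, 0]]
... * rho(c) = [[3, 8], [7, 19]]  ->  [[-1, -3], [3, 8]]
... * rho(a) = [[1, 3], [2, 7]]  ->  [[-7, -24], [19, 65]]
... * rho(b) = [[4, 3], [9, 7]]  ->  [[-244, -189], [661, 512]]
... * rho(c^-1) = [[19, -8], [-7, 3]]  ->  [[-3313, 1385], [8975, -3752]]
... * rho(a) = [[1, 3], [2, 7]]  ->  [[-543, -244], [1471, 661]]
... * rho(b^-1) = [[7, -3], [-9, 4]]  ->  [[-1605, 653], [4348, -1769]]
... * rho(c) = [[3, 8], [7, 19]]  ->  [[-244, -433], [661, 1173]]
... * rho(c) = [[3, 8], [7, 19]]  ->  [[-3763, -10179], [10194, 27575]]
tr = -3763 + 27575 = 23812

23812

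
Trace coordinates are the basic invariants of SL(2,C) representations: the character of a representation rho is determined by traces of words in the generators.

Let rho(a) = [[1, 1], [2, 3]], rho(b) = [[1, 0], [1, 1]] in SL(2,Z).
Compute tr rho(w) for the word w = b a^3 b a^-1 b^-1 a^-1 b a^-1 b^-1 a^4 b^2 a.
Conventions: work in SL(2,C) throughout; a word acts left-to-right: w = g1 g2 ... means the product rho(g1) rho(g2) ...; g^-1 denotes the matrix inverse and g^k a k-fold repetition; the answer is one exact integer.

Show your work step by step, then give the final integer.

266527

rho(b) = [[1, 0], [1, 1]]
... * rho(a) = [[1, 1], [2, 3]]  ->  [[1, 1], [3, 4]]
... * rho(a) = [[1, 1], [2, 3]]  ->  [[3, 4], [11, 15]]
... * rho(a) = [[1, 1], [2, 3]]  ->  [[11, 15], [41, 56]]
... * rho(b) = [[1, 0], [1, 1]]  ->  [[26, 15], [97, 56]]
... * rho(a^-1) = [[3, -1], [-2, 1]]  ->  [[48, -11], [179, -41]]
... * rho(b^-1) = [[1, 0], [-1, 1]]  ->  [[59, -11], [220, -41]]
... * rho(a^-1) = [[3, -1], [-2, 1]]  ->  [[199, -70], [742, -261]]
... * rho(b) = [[1, 0], [1, 1]]  ->  [[129, -70], [481, -261]]
... * rho(a^-1) = [[3, -1], [-2, 1]]  ->  [[527, -199], [1965, -742]]
... * rho(b^-1) = [[1, 0], [-1, 1]]  ->  [[726, -199], [2707, -742]]
... * rho(a) = [[1, 1], [2, 3]]  ->  [[328, 129], [1223, 481]]
... * rho(a) = [[1, 1], [2, 3]]  ->  [[586, 715], [2185, 2666]]
... * rho(a) = [[1, 1], [2, 3]]  ->  [[2016, 2731], [7517, 10183]]
... * rho(a) = [[1, 1], [2, 3]]  ->  [[7478, 10209], [27883, 38066]]
... * rho(b) = [[1, 0], [1, 1]]  ->  [[17687, 10209], [65949, 38066]]
... * rho(b) = [[1, 0], [1, 1]]  ->  [[27896, 10209], [104015, 38066]]
... * rho(a) = [[1, 1], [2, 3]]  ->  [[48314, 58523], [180147, 218213]]
tr = 48314 + 218213 = 266527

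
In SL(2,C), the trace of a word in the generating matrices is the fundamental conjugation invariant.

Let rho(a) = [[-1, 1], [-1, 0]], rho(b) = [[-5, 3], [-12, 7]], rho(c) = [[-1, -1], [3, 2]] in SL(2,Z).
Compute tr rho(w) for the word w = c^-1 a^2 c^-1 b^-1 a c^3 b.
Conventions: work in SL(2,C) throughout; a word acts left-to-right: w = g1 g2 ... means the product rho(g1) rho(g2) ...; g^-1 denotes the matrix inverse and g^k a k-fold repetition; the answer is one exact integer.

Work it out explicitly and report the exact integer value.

rho(c^-1) = [[2, 1], [-3, -1]]
... * rho(a) = [[-1, 1], [-1, 0]]  ->  [[-3, 2], [4, -3]]
... * rho(a) = [[-1, 1], [-1, 0]]  ->  [[1, -3], [-1, 4]]
... * rho(c^-1) = [[2, 1], [-3, -1]]  ->  [[11, 4], [-14, -5]]
... * rho(b^-1) = [[7, -3], [12, -5]]  ->  [[125, -53], [-158, 67]]
... * rho(a) = [[-1, 1], [-1, 0]]  ->  [[-72, 125], [91, -158]]
... * rho(c) = [[-1, -1], [3, 2]]  ->  [[447, 322], [-565, -407]]
... * rho(c) = [[-1, -1], [3, 2]]  ->  [[519, 197], [-656, -249]]
... * rho(c) = [[-1, -1], [3, 2]]  ->  [[72, -125], [-91, 158]]
... * rho(b) = [[-5, 3], [-12, 7]]  ->  [[1140, -659], [-1441, 833]]
tr = 1140 + 833 = 1973

1973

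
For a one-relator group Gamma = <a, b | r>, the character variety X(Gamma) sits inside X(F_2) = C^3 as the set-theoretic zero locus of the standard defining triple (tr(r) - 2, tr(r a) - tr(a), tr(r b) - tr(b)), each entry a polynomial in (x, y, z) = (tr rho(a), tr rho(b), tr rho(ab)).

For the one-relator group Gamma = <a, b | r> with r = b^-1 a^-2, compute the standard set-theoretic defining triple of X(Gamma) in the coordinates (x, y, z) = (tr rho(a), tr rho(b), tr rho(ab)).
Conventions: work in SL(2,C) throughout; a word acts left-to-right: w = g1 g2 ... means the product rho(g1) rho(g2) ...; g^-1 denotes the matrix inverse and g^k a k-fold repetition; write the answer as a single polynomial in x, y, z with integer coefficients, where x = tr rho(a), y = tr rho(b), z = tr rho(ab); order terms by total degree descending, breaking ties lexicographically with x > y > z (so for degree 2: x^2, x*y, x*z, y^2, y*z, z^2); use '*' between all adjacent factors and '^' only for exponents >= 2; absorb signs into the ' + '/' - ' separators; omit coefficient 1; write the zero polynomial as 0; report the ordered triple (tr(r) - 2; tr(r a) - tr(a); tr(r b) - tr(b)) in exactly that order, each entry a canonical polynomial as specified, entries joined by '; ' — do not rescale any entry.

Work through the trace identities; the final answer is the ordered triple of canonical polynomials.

tr(b^-1) = tr(b) = y
tr(b^-1 a) = tr(a) tr(b) - tr(a b)  (eliminate b^-1) = x*y - z
and tr(a^-1 b^-1) = tr(b^-1) tr(a) - tr(b^-1 a)  (eliminate a^-1) = z
tr(b^-1 a^-2) = tr(a^-1 b^-1) tr(a) - tr(a^-1 b^-1 a)  (eliminate a^-1) = x*z - y
tr(a^-2) = tr(a^-1) tr(a) - tr(1)  (eliminate a^-1) = x^2 - 2
assemble the triple (tr(r) - 2; tr(r a) - x; tr(r b) - y)

x*z - y - 2; -x + z; x^2 - y - 2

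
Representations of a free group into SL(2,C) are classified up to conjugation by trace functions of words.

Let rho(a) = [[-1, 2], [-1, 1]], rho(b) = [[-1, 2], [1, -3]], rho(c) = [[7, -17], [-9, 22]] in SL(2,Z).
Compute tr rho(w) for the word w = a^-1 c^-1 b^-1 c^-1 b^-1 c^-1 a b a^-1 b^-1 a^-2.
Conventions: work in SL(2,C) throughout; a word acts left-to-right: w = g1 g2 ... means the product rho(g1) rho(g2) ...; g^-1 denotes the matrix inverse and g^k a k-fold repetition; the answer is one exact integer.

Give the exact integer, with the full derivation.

rho(a^-1) = [[1, -2], [1, -1]]
... * rho(c^-1) = [[22, 17], [9, 7]]  ->  [[4, 3], [13, 10]]
... * rho(b^-1) = [[-3, -2], [-1, -1]]  ->  [[-15, -11], [-49, -36]]
... * rho(c^-1) = [[22, 17], [9, 7]]  ->  [[-429, -332], [-1402, -1085]]
... * rho(b^-1) = [[-3, -2], [-1, -1]]  ->  [[1619, 1190], [5291, 3889]]
... * rho(c^-1) = [[22, 17], [9, 7]]  ->  [[46328, 35853], [151403, 117170]]
... * rho(a) = [[-1, 2], [-1, 1]]  ->  [[-82181, 128509], [-268573, 419976]]
... * rho(b) = [[-1, 2], [1, -3]]  ->  [[210690, -549889], [688549, -1797074]]
... * rho(a^-1) = [[1, -2], [1, -1]]  ->  [[-339199, 128509], [-1108525, 419976]]
... * rho(b^-1) = [[-3, -2], [-1, -1]]  ->  [[889088, 549889], [2905599, 1797074]]
... * rho(a^-1) = [[1, -2], [1, -1]]  ->  [[1438977, -2328065], [4702673, -7608272]]
... * rho(a^-1) = [[1, -2], [1, -1]]  ->  [[-889088, -549889], [-2905599, -1797074]]
tr = -889088 + -1797074 = -2686162

-2686162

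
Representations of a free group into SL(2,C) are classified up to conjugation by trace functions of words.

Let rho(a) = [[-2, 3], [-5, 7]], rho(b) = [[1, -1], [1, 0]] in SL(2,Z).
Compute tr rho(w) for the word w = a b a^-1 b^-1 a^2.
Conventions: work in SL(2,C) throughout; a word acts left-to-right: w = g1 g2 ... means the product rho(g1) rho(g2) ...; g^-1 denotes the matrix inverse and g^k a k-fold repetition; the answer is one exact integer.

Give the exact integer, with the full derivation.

695

rho(a) = [[-2, 3], [-5, 7]]
... * rho(b) = [[1, -1], [1, 0]]  ->  [[1, 2], [2, 5]]
... * rho(a^-1) = [[7, -3], [5, -2]]  ->  [[17, -7], [39, -16]]
... * rho(b^-1) = [[0, 1], [-1, 1]]  ->  [[7, 10], [16, 23]]
... * rho(a) = [[-2, 3], [-5, 7]]  ->  [[-64, 91], [-147, 209]]
... * rho(a) = [[-2, 3], [-5, 7]]  ->  [[-327, 445], [-751, 1022]]
tr = -327 + 1022 = 695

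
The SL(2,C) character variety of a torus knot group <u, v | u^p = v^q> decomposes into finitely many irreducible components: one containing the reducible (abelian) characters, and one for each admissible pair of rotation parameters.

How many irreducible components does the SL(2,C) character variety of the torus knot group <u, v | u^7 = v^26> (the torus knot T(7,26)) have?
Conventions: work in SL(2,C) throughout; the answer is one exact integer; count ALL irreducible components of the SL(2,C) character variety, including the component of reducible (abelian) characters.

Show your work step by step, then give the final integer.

76

For T(7,26): irreducibility forces the central element u^7 = v^26 to one of +I, -I.
This locks tr(u) to 2*cos(pi*alpha/7), alpha in 1..6, and tr(v) to 2*cos(pi*beta/26), beta in 1..25, on each component of irreducible characters.
u^7 = (-1)^alpha I and v^26 = (-1)^beta I must agree, so alpha and beta have equal parity.
count pairs: odd alpha (3 choices) x odd beta (13), plus even alpha (3) x even beta (12): 3*13 + 3*12 = 75.
Total: 75 irreducible-character components + 1 reducible (abelian) component = 76.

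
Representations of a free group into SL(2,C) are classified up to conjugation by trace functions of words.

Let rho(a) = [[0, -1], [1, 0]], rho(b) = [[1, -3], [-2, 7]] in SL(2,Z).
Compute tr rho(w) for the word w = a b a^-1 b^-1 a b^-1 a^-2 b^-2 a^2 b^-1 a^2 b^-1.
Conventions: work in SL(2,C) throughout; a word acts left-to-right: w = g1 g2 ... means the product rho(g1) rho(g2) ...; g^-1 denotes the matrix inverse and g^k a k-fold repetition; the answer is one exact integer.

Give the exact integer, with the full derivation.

rho(a) = [[0, -1], [1, 0]]
... * rho(b) = [[1, -3], [-2, 7]]  ->  [[2, -7], [1, -3]]
... * rho(a^-1) = [[0, 1], [-1, 0]]  ->  [[7, 2], [3, 1]]
... * rho(b^-1) = [[7, 3], [2, 1]]  ->  [[53, 23], [23, 10]]
... * rho(a) = [[0, -1], [1, 0]]  ->  [[23, -53], [10, -23]]
... * rho(b^-1) = [[7, 3], [2, 1]]  ->  [[55, 16], [24, 7]]
... * rho(a^-1) = [[0, 1], [-1, 0]]  ->  [[-16, 55], [-7, 24]]
... * rho(a^-1) = [[0, 1], [-1, 0]]  ->  [[-55, -16], [-24, -7]]
... * rho(b^-1) = [[7, 3], [2, 1]]  ->  [[-417, -181], [-182, -79]]
... * rho(b^-1) = [[7, 3], [2, 1]]  ->  [[-3281, -1432], [-1432, -625]]
... * rho(a) = [[0, -1], [1, 0]]  ->  [[-1432, 3281], [-625, 1432]]
... * rho(a) = [[0, -1], [1, 0]]  ->  [[3281, 1432], [1432, 625]]
... * rho(b^-1) = [[7, 3], [2, 1]]  ->  [[25831, 11275], [11274, 4921]]
... * rho(a) = [[0, -1], [1, 0]]  ->  [[11275, -25831], [4921, -11274]]
... * rho(a) = [[0, -1], [1, 0]]  ->  [[-25831, -11275], [-11274, -4921]]
... * rho(b^-1) = [[7, 3], [2, 1]]  ->  [[-203367, -88768], [-88760, -38743]]
tr = -203367 + -38743 = -242110

-242110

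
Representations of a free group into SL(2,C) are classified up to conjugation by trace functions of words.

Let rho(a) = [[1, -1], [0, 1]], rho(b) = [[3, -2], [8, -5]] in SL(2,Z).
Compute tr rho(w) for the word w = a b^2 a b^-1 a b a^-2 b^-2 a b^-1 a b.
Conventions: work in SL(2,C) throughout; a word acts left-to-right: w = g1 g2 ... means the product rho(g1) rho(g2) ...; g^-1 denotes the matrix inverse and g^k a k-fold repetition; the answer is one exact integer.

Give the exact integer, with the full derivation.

1760898

rho(a) = [[1, -1], [0, 1]]
... * rho(b) = [[3, -2], [8, -5]]  ->  [[-5, 3], [8, -5]]
... * rho(b) = [[3, -2], [8, -5]]  ->  [[9, -5], [-16, 9]]
... * rho(a) = [[1, -1], [0, 1]]  ->  [[9, -14], [-16, 25]]
... * rho(b^-1) = [[-5, 2], [-8, 3]]  ->  [[67, -24], [-120, 43]]
... * rho(a) = [[1, -1], [0, 1]]  ->  [[67, -91], [-120, 163]]
... * rho(b) = [[3, -2], [8, -5]]  ->  [[-527, 321], [944, -575]]
... * rho(a^-1) = [[1, 1], [0, 1]]  ->  [[-527, -206], [944, 369]]
... * rho(a^-1) = [[1, 1], [0, 1]]  ->  [[-527, -733], [944, 1313]]
... * rho(b^-1) = [[-5, 2], [-8, 3]]  ->  [[8499, -3253], [-15224, 5827]]
... * rho(b^-1) = [[-5, 2], [-8, 3]]  ->  [[-16471, 7239], [29504, -12967]]
... * rho(a) = [[1, -1], [0, 1]]  ->  [[-16471, 23710], [29504, -42471]]
... * rho(b^-1) = [[-5, 2], [-8, 3]]  ->  [[-107325, 38188], [192248, -68405]]
... * rho(a) = [[1, -1], [0, 1]]  ->  [[-107325, 145513], [192248, -260653]]
... * rho(b) = [[3, -2], [8, -5]]  ->  [[842129, -512915], [-1508480, 918769]]
tr = 842129 + 918769 = 1760898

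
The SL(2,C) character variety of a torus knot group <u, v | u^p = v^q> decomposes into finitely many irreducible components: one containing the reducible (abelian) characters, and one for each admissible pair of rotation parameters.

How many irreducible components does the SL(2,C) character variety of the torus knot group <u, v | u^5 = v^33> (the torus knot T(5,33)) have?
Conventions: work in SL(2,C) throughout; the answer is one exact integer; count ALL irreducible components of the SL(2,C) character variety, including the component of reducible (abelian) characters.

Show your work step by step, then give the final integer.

65

For T(5,33): irreducibility forces the central element u^5 = v^33 to one of +I, -I.
This locks tr(u) to 2*cos(pi*alpha/5), alpha in 1..4, and tr(v) to 2*cos(pi*beta/33), beta in 1..32, on each component of irreducible characters.
The two central values (-1)^alpha I and (-1)^beta I must be the same matrix, so alpha and beta share a parity.
Enumerate parity-matched pairs: 2*16 odd-odd plus 2*16 even-even gives 64.
That is 64 components of irreducible characters, and with the reducible (abelian) component the total is 65.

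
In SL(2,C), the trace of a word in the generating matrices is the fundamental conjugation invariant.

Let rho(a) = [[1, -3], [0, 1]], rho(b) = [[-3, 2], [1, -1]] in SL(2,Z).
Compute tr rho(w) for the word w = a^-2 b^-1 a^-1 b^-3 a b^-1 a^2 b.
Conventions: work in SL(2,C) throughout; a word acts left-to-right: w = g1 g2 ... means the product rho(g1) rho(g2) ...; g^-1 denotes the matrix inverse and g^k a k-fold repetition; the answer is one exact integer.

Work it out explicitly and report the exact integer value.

rho(a^-1) = [[1, 3], [0, 1]]
... * rho(a^-1) = [[1, 3], [0, 1]]  ->  [[1, 6], [0, 1]]
... * rho(b^-1) = [[-1, -2], [-1, -3]]  ->  [[-7, -20], [-1, -3]]
... * rho(a^-1) = [[1, 3], [0, 1]]  ->  [[-7, -41], [-1, -6]]
... * rho(b^-1) = [[-1, -2], [-1, -3]]  ->  [[48, 137], [7, 20]]
... * rho(b^-1) = [[-1, -2], [-1, -3]]  ->  [[-185, -507], [-27, -74]]
... * rho(b^-1) = [[-1, -2], [-1, -3]]  ->  [[692, 1891], [101, 276]]
... * rho(a) = [[1, -3], [0, 1]]  ->  [[692, -185], [101, -27]]
... * rho(b^-1) = [[-1, -2], [-1, -3]]  ->  [[-507, -829], [-74, -121]]
... * rho(a) = [[1, -3], [0, 1]]  ->  [[-507, 692], [-74, 101]]
... * rho(a) = [[1, -3], [0, 1]]  ->  [[-507, 2213], [-74, 323]]
... * rho(b) = [[-3, 2], [1, -1]]  ->  [[3734, -3227], [545, -471]]
tr = 3734 + -471 = 3263

3263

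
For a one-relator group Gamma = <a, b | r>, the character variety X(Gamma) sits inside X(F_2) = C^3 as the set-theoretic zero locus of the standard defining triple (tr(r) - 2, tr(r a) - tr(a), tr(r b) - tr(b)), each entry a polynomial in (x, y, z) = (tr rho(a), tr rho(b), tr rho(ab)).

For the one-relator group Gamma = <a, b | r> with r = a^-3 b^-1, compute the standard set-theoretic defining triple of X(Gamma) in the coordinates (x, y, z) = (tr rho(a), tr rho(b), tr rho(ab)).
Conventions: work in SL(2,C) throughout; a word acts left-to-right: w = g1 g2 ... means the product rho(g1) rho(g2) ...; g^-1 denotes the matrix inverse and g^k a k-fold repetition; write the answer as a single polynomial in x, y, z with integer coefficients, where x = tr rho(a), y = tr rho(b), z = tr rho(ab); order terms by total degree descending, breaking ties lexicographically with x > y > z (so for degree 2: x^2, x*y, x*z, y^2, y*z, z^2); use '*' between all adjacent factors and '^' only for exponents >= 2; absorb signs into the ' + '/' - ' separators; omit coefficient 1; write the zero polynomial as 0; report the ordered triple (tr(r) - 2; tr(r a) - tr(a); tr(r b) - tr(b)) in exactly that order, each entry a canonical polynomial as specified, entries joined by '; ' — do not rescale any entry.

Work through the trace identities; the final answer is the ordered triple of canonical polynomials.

trace(a^-1) = trace(a) = x
reduce: trace(a^-1 b) = trace(b)*trace(a) - trace(b a)   [inverse elimination on a] = x*y - z
trace(a^-1 b^-1) = trace(a^-1)*trace(b) - trace(a^-1 b)   [inverse elimination on b] = z
reduce: trace(b^-1 a^-2) = trace(a^-1 b^-1)*trace(a) - trace(a^-1 b^-1 a)   [inverse elimination on a] = x*z - y
trace(a^-3 b^-1) = trace(b^-1 a^-2)*trace(a) - trace(b^-1 a^-1)   [inverse elimination on a] = x^2*z - x*y - z
reduce: trace(a^-2) = trace(a^-1)*trace(a) - trace(1) = x^2 - 2
trace(a^-3) = trace(a^-2)*trace(a) - trace(a^-1) = x^3 - 3*x
assemble the triple (trace(r) - 2; trace(r a) - x; trace(r b) - y)

x^2*z - x*y - z - 2; x*z - x - y; x^3 - 3*x - y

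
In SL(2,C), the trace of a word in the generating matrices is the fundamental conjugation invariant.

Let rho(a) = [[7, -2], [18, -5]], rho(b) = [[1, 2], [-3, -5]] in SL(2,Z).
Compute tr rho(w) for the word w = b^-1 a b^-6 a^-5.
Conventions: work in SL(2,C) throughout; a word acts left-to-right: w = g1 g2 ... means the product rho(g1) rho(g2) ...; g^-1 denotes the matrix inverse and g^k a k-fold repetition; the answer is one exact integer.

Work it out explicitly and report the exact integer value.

rho(b^-1) = [[-5, -2], [3, 1]]
... * rho(a) = [[7, -2], [18, -5]]  ->  [[-71, 20], [39, -11]]
... * rho(b^-1) = [[-5, -2], [3, 1]]  ->  [[415, 162], [-228, -89]]
... * rho(b^-1) = [[-5, -2], [3, 1]]  ->  [[-1589, -668], [873, 367]]
... * rho(b^-1) = [[-5, -2], [3, 1]]  ->  [[5941, 2510], [-3264, -1379]]
... * rho(b^-1) = [[-5, -2], [3, 1]]  ->  [[-22175, -9372], [12183, 5149]]
... * rho(b^-1) = [[-5, -2], [3, 1]]  ->  [[82759, 34978], [-45468, -19217]]
... * rho(b^-1) = [[-5, -2], [3, 1]]  ->  [[-308861, -130540], [169689, 71719]]
... * rho(a^-1) = [[-5, 2], [-18, 7]]  ->  [[3894025, -1531502], [-2139387, 841411]]
... * rho(a^-1) = [[-5, 2], [-18, 7]]  ->  [[8096911, -2932464], [-4448463, 1611103]]
... * rho(a^-1) = [[-5, 2], [-18, 7]]  ->  [[12299797, -4333426], [-6757539, 2380795]]
... * rho(a^-1) = [[-5, 2], [-18, 7]]  ->  [[16502683, -5734388], [-9066615, 3150487]]
... * rho(a^-1) = [[-5, 2], [-18, 7]]  ->  [[20705569, -7135350], [-11375691, 3920179]]
tr = 20705569 + 3920179 = 24625748

24625748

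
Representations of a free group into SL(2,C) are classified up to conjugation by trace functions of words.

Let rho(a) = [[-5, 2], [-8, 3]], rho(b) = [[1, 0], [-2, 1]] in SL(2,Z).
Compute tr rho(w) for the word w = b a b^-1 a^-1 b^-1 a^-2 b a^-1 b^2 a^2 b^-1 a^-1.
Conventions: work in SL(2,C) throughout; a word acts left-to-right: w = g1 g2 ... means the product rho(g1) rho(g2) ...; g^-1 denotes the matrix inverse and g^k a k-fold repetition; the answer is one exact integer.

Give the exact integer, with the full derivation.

-30918

rho(b) = [[1, 0], [-2, 1]]
... * rho(a) = [[-5, 2], [-8, 3]]  ->  [[-5, 2], [2, -1]]
... * rho(b^-1) = [[1, 0], [2, 1]]  ->  [[-1, 2], [0, -1]]
... * rho(a^-1) = [[3, -2], [8, -5]]  ->  [[13, -8], [-8, 5]]
... * rho(b^-1) = [[1, 0], [2, 1]]  ->  [[-3, -8], [2, 5]]
... * rho(a^-1) = [[3, -2], [8, -5]]  ->  [[-73, 46], [46, -29]]
... * rho(a^-1) = [[3, -2], [8, -5]]  ->  [[149, -84], [-94, 53]]
... * rho(b) = [[1, 0], [-2, 1]]  ->  [[317, -84], [-200, 53]]
... * rho(a^-1) = [[3, -2], [8, -5]]  ->  [[279, -214], [-176, 135]]
... * rho(b) = [[1, 0], [-2, 1]]  ->  [[707, -214], [-446, 135]]
... * rho(b) = [[1, 0], [-2, 1]]  ->  [[1135, -214], [-716, 135]]
... * rho(a) = [[-5, 2], [-8, 3]]  ->  [[-3963, 1628], [2500, -1027]]
... * rho(a) = [[-5, 2], [-8, 3]]  ->  [[6791, -3042], [-4284, 1919]]
... * rho(b^-1) = [[1, 0], [2, 1]]  ->  [[707, -3042], [-446, 1919]]
... * rho(a^-1) = [[3, -2], [8, -5]]  ->  [[-22215, 13796], [14014, -8703]]
tr = -22215 + -8703 = -30918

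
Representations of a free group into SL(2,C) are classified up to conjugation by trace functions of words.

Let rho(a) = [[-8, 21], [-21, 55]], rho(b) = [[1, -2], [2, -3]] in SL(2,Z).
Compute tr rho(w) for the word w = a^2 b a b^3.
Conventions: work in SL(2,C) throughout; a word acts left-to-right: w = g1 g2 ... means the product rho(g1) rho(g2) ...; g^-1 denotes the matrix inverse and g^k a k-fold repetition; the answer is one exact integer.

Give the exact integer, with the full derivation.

rho(a) = [[-8, 21], [-21, 55]]
... * rho(a) = [[-8, 21], [-21, 55]]  ->  [[-377, 987], [-987, 2584]]
... * rho(b) = [[1, -2], [2, -3]]  ->  [[1597, -2207], [4181, -5778]]
... * rho(a) = [[-8, 21], [-21, 55]]  ->  [[33571, -87848], [87890, -229989]]
... * rho(b) = [[1, -2], [2, -3]]  ->  [[-142125, 196402], [-372088, 514187]]
... * rho(b) = [[1, -2], [2, -3]]  ->  [[250679, -304956], [656286, -798385]]
... * rho(b) = [[1, -2], [2, -3]]  ->  [[-359233, 413510], [-940484, 1082583]]
tr = -359233 + 1082583 = 723350

723350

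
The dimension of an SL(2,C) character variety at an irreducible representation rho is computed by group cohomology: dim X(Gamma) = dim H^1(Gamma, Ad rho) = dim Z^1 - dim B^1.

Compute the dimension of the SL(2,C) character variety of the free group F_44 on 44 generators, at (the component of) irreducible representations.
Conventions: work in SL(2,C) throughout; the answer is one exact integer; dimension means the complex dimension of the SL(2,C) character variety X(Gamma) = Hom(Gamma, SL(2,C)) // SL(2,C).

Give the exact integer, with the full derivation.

Gamma = F_44 has 44 generators and no relators.
Z^1(Gamma, Ad rho) = (sl_2)^44: a cocycle is a free choice of one sl_2 vector per generator, so dim Z^1 = 3*44 = 132.
At an irreducible rho the centralizer of the image in sl_2 is 0, so the coboundary map sl_2 -> Z^1 is injective: dim B^1 = 3.
dim H^1 = 132 - 3 = 129, which is dim X.

129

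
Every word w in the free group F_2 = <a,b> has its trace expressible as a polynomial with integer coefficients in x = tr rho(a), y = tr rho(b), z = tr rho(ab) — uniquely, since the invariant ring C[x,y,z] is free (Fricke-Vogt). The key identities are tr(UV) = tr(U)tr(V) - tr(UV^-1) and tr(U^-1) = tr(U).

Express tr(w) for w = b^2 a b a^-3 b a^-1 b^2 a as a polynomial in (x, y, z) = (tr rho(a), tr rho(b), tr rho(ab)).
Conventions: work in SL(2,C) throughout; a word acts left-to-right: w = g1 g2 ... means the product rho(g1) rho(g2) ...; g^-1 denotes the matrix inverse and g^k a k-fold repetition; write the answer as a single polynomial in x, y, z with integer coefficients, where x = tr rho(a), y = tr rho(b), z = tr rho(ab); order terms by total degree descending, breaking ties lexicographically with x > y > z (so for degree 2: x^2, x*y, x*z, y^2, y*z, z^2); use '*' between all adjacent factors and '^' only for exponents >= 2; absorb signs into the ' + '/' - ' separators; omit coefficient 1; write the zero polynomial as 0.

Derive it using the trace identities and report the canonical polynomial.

x^4*y^4*z^2 - 2*x^5*y^3*z - 2*x^3*y^3*z^3 + x^6*y^2 + 3*x^4*y^2*z^2 - 2*x^2*y^4*z^2 + x^2*y^2*z^4 - x^5*y*z + 5*x^3*y^3*z - x^3*y*z^3 + 3*x*y^3*z^3 - 4*x^4*y^2 - 6*x^2*y^2*z^2 - y^2*z^4 + 6*x^3*y*z - x*y^3*z + x*y*z^3 - x^4 + 3*x^2*y^2 - x^2*z^2 + 2*y^2*z^2 - 8*x*y*z + 4*x^2 + z^2 - 2

trace(a b a b) = trace(b a) trace(b a) - trace(1)   [split at repeated b] = z^2 - 2
trace(a b a) = trace(a) trace(b a) - trace(b) = x*z - y
trace(a b a b^2) = trace(b) trace(a b a b) - trace(a b a) = y*z^2 - x*z - y
trace(b a b a b^2) = trace(b) trace(a b a b^2) - trace(a b a b) = y^2*z^2 - x*y*z - y^2 - z^2 + 2
trace(a b^4 a b) = trace(b) trace(b a b a b^2) - trace(b a b a b) = y^3*z^2 - x*y^2*z - y^3 - 2*y*z^2 + x*z + 3*y
trace(b a b) = trace(b) trace(a b) - trace(a) = y*z - x
trace(b^2 a b) = trace(b) trace(b a b) - trace(b a) = y^2*z - x*y - z
trace(b^4 a) = trace(b) trace(b^2 a b) - trace(b^2 a) = y^3*z - x*y^2 - 2*y*z + x
trace(b^2) = trace(b) trace(b) - trace(1) = y^2 - 2
trace(b^3) = trace(b) trace(b^2) - trace(b) = y^3 - 3*y
trace(b^4) = trace(b) trace(b^3) - trace(b^2) = y^4 - 4*y^2 + 2
trace(a b^4 a) = trace(a) trace(b^4 a) - trace(b^4) = x*y^3*z - x^2*y^2 - y^4 - 2*x*y*z + x^2 + 4*y^2 - 2
trace(b^2 a b^2 a b^2) = trace(b) trace(a b^4 a b) - trace(a b^4 a) = y^4*z^2 - 2*x*y^3*z + x^2*y^2 - 2*y^2*z^2 + 3*x*y*z - x^2 - y^2 + 2
trace(a b a b a b) = trace(b a) trace(b a b a) - trace(b^-1 a^-1)   [split at repeated b] = z^3 - 3*z
trace(a b a b a) = trace(a) trace(b a b a) - trace(b a b) = x*z^2 - y*z - x
trace(a b^2 a b a b) = trace(b) trace(a b a b a b) - trace(a b a b a) = y*z^3 - x*z^2 - 2*y*z + x
trace(a b a^2) = trace(a) trace(a b a) - trace(a b) = x^2*z - x*y - z
trace(a b^2 a b a) = trace(b) trace(a b a^2 b) - trace(a b a^2) = x*y*z^2 - x^2*z - y^2*z + z
trace(a b^2 a b^2 a b) = trace(b) trace(a b^2 a b a b) - trace(a b^2 a b a) = y^2*z^3 - 2*x*y*z^2 + x^2*z - y^2*z + x*y - z
trace(a^2) = trace(a) trace(a) - trace(1) = x^2 - 2
trace(a b^2 a) = trace(b) trace(a^2 b) - trace(a^2) = x*y*z - x^2 - y^2 + 2
trace(b^2 a b^2 a) = trace(b) trace(a b^2 a b) - trace(a b^2 a) = y^2*z^2 - 2*x*y*z + x^2 - 2
trace(a b^2 a b^2 a) = trace(a) trace(b^2 a b^2 a) - trace(b^2 a b^2) = x*y^2*z^2 - 2*x^2*y*z - y^3*z + x^3 + x*y^2 + 2*y*z - 3*x
trace(b^2 a b^2 a b^2 a) = trace(b) trace(a b^2 a b^2 a b) - trace(a b^2 a b^2 a) = y^3*z^3 - 3*x*y^2*z^2 + 3*x^2*y*z - x^3 - 3*y*z + 3*x
trace(b a^-1 b^2 a b^2 a b) = trace(b^2 a b^2 a b^2) trace(a) - trace(b^2 a b^2 a b^2 a) = x*y^4*z^2 - 2*x^2*y^3*z - y^3*z^3 + x^3*y^2 + x*y^2*z^2 - x*y^2 + 3*y*z - x
trace(b^2 a b^2 a b a b) = trace(b) trace(a b^2 a b a b^2) - trace(a b^2 a b a b) = y^3*z^3 - 2*x*y^2*z^2 + x^2*y*z - y^3*z - y*z^3 + x*y^2 + x*z^2 + y*z - x
trace(a b a b a b a b) = trace(b a b a b a) trace(b a) - trace(a b a b)   [split at repeated b] = z^4 - 4*z^2 + 2
trace(a b a b a b a) = trace(a) trace(b a b a b a) - trace(b a b a b) = x*z^3 - y*z^2 - 2*x*z + y
trace(a b^2 a b a b a b) = trace(b) trace(a b a b a b a b) - trace(a b a b a b a) = y*z^4 - x*z^3 - 3*y*z^2 + 2*x*z + y
trace(a b^2 a b a b a) = trace(a) trace(b^2 a b a b a) - trace(b^2 a b a b) = x*y*z^3 - x^2*z^2 - y^2*z^2 - x*y*z + x^2 + y^2 + z^2 - 2
trace(b^2 a b^2 a b a b a) = trace(b) trace(a b^2 a b a b a b) - trace(a b^2 a b a b a) = y^2*z^4 - 2*x*y*z^3 + x^2*z^2 - 2*y^2*z^2 + 3*x*y*z - x^2 - z^2 + 2
trace(b a^-1 b^2 a b^2 a b a) = trace(b^2 a b^2 a b a b) trace(a) - trace(b^2 a b^2 a b a b a) = x*y^3*z^3 - 2*x^2*y^2*z^2 - y^2*z^4 + x^3*y*z - x*y^3*z + x*y*z^3 + x^2*y^2 + 2*y^2*z^2 - 2*x*y*z + z^2 - 2
trace(b a^-1 b^2 a b^2 a b a^-1) = trace(b a^-1 b^2 a b^2 a b) trace(a) - trace(b a^-1 b^2 a b^2 a b a) = x^2*y^4*z^2 - 2*x^3*y^3*z - 2*x*y^3*z^3 + x^4*y^2 + 3*x^2*y^2*z^2 + y^2*z^4 - x^3*y*z + x*y^3*z - x*y*z^3 - 2*x^2*y^2 - 2*y^2*z^2 + 5*x*y*z - x^2 - z^2 + 2
trace(b a^-1 b^2 a b^2 a b a^-2) = trace(b a^-1 b^2 a b^2 a b a^-1) trace(a) - trace(b a^-1 b^2 a b^2 a b) = x^3*y^4*z^2 - 2*x^4*y^3*z - 2*x^2*y^3*z^3 + x^5*y^2 + 3*x^3*y^2*z^2 - x*y^4*z^2 + x*y^2*z^4 - x^4*y*z + 3*x^2*y^3*z - x^2*y*z^3 + y^3*z^3 - 3*x^3*y^2 - 3*x*y^2*z^2 + 5*x^2*y*z - x^3 + x*y^2 - x*z^2 - 3*y*z + 3*x
trace(b^2 a b a^-3 b a^-1 b^2 a) = trace(b a^-1 b^2 a b^2 a b a^-2) trace(a) - trace(b a^-1 b^2 a b^2 a b a^-1) = x^4*y^4*z^2 - 2*x^5*y^3*z - 2*x^3*y^3*z^3 + x^6*y^2 + 3*x^4*y^2*z^2 - 2*x^2*y^4*z^2 + x^2*y^2*z^4 - x^5*y*z + 5*x^3*y^3*z - x^3*y*z^3 + 3*x*y^3*z^3 - 4*x^4*y^2 - 6*x^2*y^2*z^2 - y^2*z^4 + 6*x^3*y*z - x*y^3*z + x*y*z^3 - x^4 + 3*x^2*y^2 - x^2*z^2 + 2*y^2*z^2 - 8*x*y*z + 4*x^2 + z^2 - 2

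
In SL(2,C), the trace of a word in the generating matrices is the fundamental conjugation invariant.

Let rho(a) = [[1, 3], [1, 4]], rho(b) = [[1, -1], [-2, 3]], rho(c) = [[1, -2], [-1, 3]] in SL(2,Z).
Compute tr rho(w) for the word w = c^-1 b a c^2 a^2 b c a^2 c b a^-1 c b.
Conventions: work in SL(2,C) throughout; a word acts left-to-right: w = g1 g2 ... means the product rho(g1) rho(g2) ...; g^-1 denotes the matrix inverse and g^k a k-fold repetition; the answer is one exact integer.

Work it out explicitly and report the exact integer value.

-11508766

rho(c^-1) = [[3, 2], [1, 1]]
... * rho(b) = [[1, -1], [-2, 3]]  ->  [[-1, 3], [-1, 2]]
... * rho(a) = [[1, 3], [1, 4]]  ->  [[2, 9], [1, 5]]
... * rho(c) = [[1, -2], [-1, 3]]  ->  [[-7, 23], [-4, 13]]
... * rho(c) = [[1, -2], [-1, 3]]  ->  [[-30, 83], [-17, 47]]
... * rho(a) = [[1, 3], [1, 4]]  ->  [[53, 242], [30, 137]]
... * rho(a) = [[1, 3], [1, 4]]  ->  [[295, 1127], [167, 638]]
... * rho(b) = [[1, -1], [-2, 3]]  ->  [[-1959, 3086], [-1109, 1747]]
... * rho(c) = [[1, -2], [-1, 3]]  ->  [[-5045, 13176], [-2856, 7459]]
... * rho(a) = [[1, 3], [1, 4]]  ->  [[8131, 37569], [4603, 21268]]
... * rho(a) = [[1, 3], [1, 4]]  ->  [[45700, 174669], [25871, 98881]]
... * rho(c) = [[1, -2], [-1, 3]]  ->  [[-128969, 432607], [-73010, 244901]]
... * rho(b) = [[1, -1], [-2, 3]]  ->  [[-994183, 1426790], [-562812, 807713]]
... * rho(a^-1) = [[4, -3], [-1, 1]]  ->  [[-5403522, 4409339], [-3058961, 2496149]]
... * rho(c) = [[1, -2], [-1, 3]]  ->  [[-9812861, 24035061], [-5555110, 13606369]]
... * rho(b) = [[1, -1], [-2, 3]]  ->  [[-57882983, 81918044], [-32767848, 46374217]]
tr = -57882983 + 46374217 = -11508766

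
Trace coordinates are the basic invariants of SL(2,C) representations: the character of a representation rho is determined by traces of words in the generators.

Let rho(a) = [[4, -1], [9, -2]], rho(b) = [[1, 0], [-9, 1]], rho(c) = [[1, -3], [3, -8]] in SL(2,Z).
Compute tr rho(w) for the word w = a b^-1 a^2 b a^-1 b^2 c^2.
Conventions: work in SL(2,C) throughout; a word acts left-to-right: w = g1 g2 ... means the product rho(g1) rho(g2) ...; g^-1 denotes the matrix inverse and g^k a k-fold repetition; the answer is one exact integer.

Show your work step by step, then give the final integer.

rho(a) = [[4, -1], [9, -2]]
... * rho(b^-1) = [[1, 0], [9, 1]]  ->  [[-5, -1], [-9, -2]]
... * rho(a) = [[4, -1], [9, -2]]  ->  [[-29, 7], [-54, 13]]
... * rho(a) = [[4, -1], [9, -2]]  ->  [[-53, 15], [-99, 28]]
... * rho(b) = [[1, 0], [-9, 1]]  ->  [[-188, 15], [-351, 28]]
... * rho(a^-1) = [[-2, 1], [-9, 4]]  ->  [[241, -128], [450, -239]]
... * rho(b) = [[1, 0], [-9, 1]]  ->  [[1393, -128], [2601, -239]]
... * rho(b) = [[1, 0], [-9, 1]]  ->  [[2545, -128], [4752, -239]]
... * rho(c) = [[1, -3], [3, -8]]  ->  [[2161, -6611], [4035, -12344]]
... * rho(c) = [[1, -3], [3, -8]]  ->  [[-17672, 46405], [-32997, 86647]]
tr = -17672 + 86647 = 68975

68975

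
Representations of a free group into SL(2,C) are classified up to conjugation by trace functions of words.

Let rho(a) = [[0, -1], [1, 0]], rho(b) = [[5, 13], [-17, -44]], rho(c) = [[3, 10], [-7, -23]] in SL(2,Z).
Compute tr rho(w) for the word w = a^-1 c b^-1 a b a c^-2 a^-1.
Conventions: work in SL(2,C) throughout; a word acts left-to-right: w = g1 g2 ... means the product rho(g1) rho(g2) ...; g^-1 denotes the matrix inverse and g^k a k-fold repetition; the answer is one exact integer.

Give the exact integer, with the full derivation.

-45034

rho(a^-1) = [[0, 1], [-1, 0]]
... * rho(c) = [[3, 10], [-7, -23]]  ->  [[-7, -23], [-3, -10]]
... * rho(b^-1) = [[-44, -13], [17, 5]]  ->  [[-83, -24], [-38, -11]]
... * rho(a) = [[0, -1], [1, 0]]  ->  [[-24, 83], [-11, 38]]
... * rho(b) = [[5, 13], [-17, -44]]  ->  [[-1531, -3964], [-701, -1815]]
... * rho(a) = [[0, -1], [1, 0]]  ->  [[-3964, 1531], [-1815, 701]]
... * rho(c^-1) = [[-23, -10], [7, 3]]  ->  [[101889, 44233], [46652, 20253]]
... * rho(c^-1) = [[-23, -10], [7, 3]]  ->  [[-2033816, -886191], [-931225, -405761]]
... * rho(a^-1) = [[0, 1], [-1, 0]]  ->  [[886191, -2033816], [405761, -931225]]
tr = 886191 + -931225 = -45034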